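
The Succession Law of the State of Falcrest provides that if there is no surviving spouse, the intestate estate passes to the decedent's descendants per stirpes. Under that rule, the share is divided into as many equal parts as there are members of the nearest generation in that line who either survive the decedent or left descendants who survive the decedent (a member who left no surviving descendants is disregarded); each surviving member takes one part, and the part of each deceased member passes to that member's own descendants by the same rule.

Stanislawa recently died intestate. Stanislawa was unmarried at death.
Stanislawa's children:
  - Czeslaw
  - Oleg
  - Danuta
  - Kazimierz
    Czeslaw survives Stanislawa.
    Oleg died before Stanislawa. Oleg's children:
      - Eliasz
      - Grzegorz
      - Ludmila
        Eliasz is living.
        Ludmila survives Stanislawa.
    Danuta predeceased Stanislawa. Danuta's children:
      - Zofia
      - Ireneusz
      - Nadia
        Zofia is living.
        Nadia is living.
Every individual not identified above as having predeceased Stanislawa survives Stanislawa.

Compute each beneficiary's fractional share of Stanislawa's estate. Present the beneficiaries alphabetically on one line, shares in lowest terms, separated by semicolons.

Czeslaw 1/4; Eliasz 1/12; Grzegorz 1/12; Ireneusz 1/12; Kazimierz 1/4; Ludmila 1/12; Nadia 1/12; Zofia 1/12

There is no surviving spouse, so the entire estate passes to Stanislawa's descendants per stirpes.
The estate is divided into 4 equal shares of 1/4 among Czeslaw, Oleg, Danuta, Kazimierz.
Czeslaw is living and takes 1/4.
Oleg predeceased; the 1/4 allotted to Oleg's branch passes to Oleg's issue by representation.
The 1/4 is divided into 3 equal shares of 1/12 among Eliasz, Grzegorz, Ludmila.
Eliasz is living and takes 1/12.
Grzegorz is living and takes 1/12.
Ludmila is living and takes 1/12.
Danuta predeceased; the 1/4 allotted to Danuta's branch passes to Danuta's issue by representation.
The 1/4 is divided into 3 equal shares of 1/12 among Zofia, Ireneusz, Nadia.
Zofia is living and takes 1/12.
Ireneusz is living and takes 1/12.
Nadia is living and takes 1/12.
Kazimierz is living and takes 1/4.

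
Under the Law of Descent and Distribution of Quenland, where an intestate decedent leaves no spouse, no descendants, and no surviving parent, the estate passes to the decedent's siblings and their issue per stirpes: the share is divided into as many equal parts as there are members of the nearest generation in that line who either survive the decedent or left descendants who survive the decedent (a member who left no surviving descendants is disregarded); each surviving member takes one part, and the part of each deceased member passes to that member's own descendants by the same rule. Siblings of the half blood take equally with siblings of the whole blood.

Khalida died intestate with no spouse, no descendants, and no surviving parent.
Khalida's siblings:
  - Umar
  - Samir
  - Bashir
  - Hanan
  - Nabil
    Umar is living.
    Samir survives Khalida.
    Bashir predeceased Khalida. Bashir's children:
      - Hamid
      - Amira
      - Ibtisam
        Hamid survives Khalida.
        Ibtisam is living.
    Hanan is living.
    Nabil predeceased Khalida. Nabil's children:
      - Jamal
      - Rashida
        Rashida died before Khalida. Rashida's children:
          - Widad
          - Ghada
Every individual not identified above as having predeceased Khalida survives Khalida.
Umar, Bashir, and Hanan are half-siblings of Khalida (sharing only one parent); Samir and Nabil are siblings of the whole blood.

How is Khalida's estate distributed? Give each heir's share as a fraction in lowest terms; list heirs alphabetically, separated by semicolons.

No spouse, descendants, or parent survives, so the estate passes to Khalida's siblings per stirpes.
Half-blood and whole-blood siblings take equally under the stated rule.
The estate is divided into 5 equal shares of 1/5 among Umar, Samir, Bashir, Hanan, Nabil.
Umar is living and takes 1/5.
Samir is living and takes 1/5.
Bashir predeceased; the 1/5 allotted to Bashir's branch passes to Bashir's issue by representation.
The 1/5 is divided into 3 equal shares of 1/15 among Hamid, Amira, Ibtisam.
Hamid is living and takes 1/15.
Amira is living and takes 1/15.
Ibtisam is living and takes 1/15.
Hanan is living and takes 1/5.
Nabil predeceased; the 1/5 allotted to Nabil's branch passes to Nabil's issue by representation.
The 1/5 is divided into 2 equal shares of 1/10 among Jamal, Rashida.
Jamal is living and takes 1/10.
Rashida predeceased; the 1/10 allotted to Rashida's branch passes to Rashida's issue by representation.
The 1/10 is divided into 2 equal shares of 1/20 among Widad, Ghada.
Widad is living and takes 1/20.
Ghada is living and takes 1/20.

Amira 1/15; Ghada 1/20; Hamid 1/15; Hanan 1/5; Ibtisam 1/15; Jamal 1/10; Samir 1/5; Umar 1/5; Widad 1/20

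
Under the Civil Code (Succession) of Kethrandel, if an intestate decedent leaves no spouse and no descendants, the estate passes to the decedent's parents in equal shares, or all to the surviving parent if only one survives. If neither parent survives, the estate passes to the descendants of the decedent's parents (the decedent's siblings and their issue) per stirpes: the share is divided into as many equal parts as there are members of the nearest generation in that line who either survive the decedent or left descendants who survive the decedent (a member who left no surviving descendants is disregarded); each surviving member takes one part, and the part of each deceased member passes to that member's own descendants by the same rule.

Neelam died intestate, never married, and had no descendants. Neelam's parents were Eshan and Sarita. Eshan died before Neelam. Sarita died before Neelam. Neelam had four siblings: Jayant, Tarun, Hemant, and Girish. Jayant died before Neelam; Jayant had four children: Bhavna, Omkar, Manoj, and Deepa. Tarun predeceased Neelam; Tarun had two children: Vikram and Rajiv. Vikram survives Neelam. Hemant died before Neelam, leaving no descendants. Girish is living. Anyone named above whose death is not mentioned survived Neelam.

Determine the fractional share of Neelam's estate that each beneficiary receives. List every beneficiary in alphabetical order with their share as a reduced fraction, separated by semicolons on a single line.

Neither parent survives and there are no descendants, so the estate passes to Neelam's siblings and their issue per stirpes.
Hemant left no surviving issue, so that branch lapses and is disregarded.
The estate is divided into 3 equal shares of 1/3 among Jayant, Tarun, Girish.
Jayant predeceased; the 1/3 allotted to Jayant's branch passes to Jayant's issue by representation.
The 1/3 is divided into 4 equal shares of 1/12 among Bhavna, Omkar, Manoj, Deepa.
Bhavna is living and takes 1/12.
Omkar is living and takes 1/12.
Manoj is living and takes 1/12.
Deepa is living and takes 1/12.
Tarun predeceased; the 1/3 allotted to Tarun's branch passes to Tarun's issue by representation.
The 1/3 is divided into 2 equal shares of 1/6 among Vikram, Rajiv.
Vikram is living and takes 1/6.
Rajiv is living and takes 1/6.
Girish is living and takes 1/3.

Bhavna 1/12; Deepa 1/12; Girish 1/3; Manoj 1/12; Omkar 1/12; Rajiv 1/6; Vikram 1/6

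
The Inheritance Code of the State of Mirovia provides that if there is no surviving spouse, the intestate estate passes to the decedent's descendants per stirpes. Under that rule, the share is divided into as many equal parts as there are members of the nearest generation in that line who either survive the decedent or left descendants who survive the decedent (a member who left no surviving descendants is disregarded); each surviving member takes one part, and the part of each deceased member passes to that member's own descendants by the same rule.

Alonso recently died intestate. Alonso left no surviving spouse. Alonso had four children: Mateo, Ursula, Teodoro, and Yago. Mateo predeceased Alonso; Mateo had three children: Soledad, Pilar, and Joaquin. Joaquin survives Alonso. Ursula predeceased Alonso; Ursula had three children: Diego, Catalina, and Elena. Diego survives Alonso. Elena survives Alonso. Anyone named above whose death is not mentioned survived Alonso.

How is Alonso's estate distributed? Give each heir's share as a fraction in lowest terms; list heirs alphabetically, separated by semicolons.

Catalina 1/12; Diego 1/12; Elena 1/12; Joaquin 1/12; Pilar 1/12; Soledad 1/12; Teodoro 1/4; Yago 1/4

There is no surviving spouse, so the entire estate passes to Alonso's descendants per stirpes.
The estate is divided into 4 equal shares of 1/4 among Mateo, Ursula, Teodoro, Yago.
Mateo predeceased; the 1/4 allotted to Mateo's branch passes to Mateo's issue by representation.
The 1/4 is divided into 3 equal shares of 1/12 among Soledad, Pilar, Joaquin.
Soledad is living and takes 1/12.
Pilar is living and takes 1/12.
Joaquin is living and takes 1/12.
Ursula predeceased; the 1/4 allotted to Ursula's branch passes to Ursula's issue by representation.
The 1/4 is divided into 3 equal shares of 1/12 among Diego, Catalina, Elena.
Diego is living and takes 1/12.
Catalina is living and takes 1/12.
Elena is living and takes 1/12.
Teodoro is living and takes 1/4.
Yago is living and takes 1/4.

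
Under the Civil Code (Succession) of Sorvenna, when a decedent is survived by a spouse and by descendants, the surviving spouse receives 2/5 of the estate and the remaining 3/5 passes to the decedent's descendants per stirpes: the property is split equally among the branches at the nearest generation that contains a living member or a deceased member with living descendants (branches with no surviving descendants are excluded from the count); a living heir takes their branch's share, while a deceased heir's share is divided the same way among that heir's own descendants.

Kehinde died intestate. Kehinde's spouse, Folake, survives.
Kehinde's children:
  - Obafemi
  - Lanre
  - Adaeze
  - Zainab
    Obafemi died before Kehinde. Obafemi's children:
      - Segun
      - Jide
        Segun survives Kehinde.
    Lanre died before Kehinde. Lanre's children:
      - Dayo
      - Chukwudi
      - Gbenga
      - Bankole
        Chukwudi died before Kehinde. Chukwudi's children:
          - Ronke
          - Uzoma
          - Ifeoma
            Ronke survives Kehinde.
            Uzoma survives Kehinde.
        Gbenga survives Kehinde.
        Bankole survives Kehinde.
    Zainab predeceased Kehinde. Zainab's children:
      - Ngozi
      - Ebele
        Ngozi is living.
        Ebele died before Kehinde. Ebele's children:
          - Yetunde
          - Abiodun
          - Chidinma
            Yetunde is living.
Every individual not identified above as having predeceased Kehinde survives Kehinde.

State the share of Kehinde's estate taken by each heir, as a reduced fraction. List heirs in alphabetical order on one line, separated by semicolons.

Folake, as surviving spouse, takes 2/5.
The remaining 3/5 passes to Kehinde's descendants per stirpes.
The 3/5 is divided into 4 equal shares of 3/20 among Obafemi, Lanre, Adaeze, Zainab.
Obafemi predeceased; the 3/20 allotted to Obafemi's branch passes to Obafemi's issue by representation.
The 3/20 is divided into 2 equal shares of 3/40 among Segun, Jide.
Segun is living and takes 3/40.
Jide is living and takes 3/40.
Lanre predeceased; the 3/20 allotted to Lanre's branch passes to Lanre's issue by representation.
The 3/20 is divided into 4 equal shares of 3/80 among Dayo, Chukwudi, Gbenga, Bankole.
Dayo is living and takes 3/80.
Chukwudi predeceased; the 3/80 allotted to Chukwudi's branch passes to Chukwudi's issue by representation.
The 3/80 is divided into 3 equal shares of 1/80 among Ronke, Uzoma, Ifeoma.
Ronke is living and takes 1/80.
Uzoma is living and takes 1/80.
Ifeoma is living and takes 1/80.
Gbenga is living and takes 3/80.
Bankole is living and takes 3/80.
Adaeze is living and takes 3/20.
Zainab predeceased; the 3/20 allotted to Zainab's branch passes to Zainab's issue by representation.
The 3/20 is divided into 2 equal shares of 3/40 among Ngozi, Ebele.
Ngozi is living and takes 3/40.
Ebele predeceased; the 3/40 allotted to Ebele's branch passes to Ebele's issue by representation.
The 3/40 is divided into 3 equal shares of 1/40 among Yetunde, Abiodun, Chidinma.
Yetunde is living and takes 1/40.
Abiodun is living and takes 1/40.
Chidinma is living and takes 1/40.

Abiodun 1/40; Adaeze 3/20; Bankole 3/80; Chidinma 1/40; Dayo 3/80; Folake 2/5; Gbenga 3/80; Ifeoma 1/80; Jide 3/40; Ngozi 3/40; Ronke 1/80; Segun 3/40; Uzoma 1/80; Yetunde 1/40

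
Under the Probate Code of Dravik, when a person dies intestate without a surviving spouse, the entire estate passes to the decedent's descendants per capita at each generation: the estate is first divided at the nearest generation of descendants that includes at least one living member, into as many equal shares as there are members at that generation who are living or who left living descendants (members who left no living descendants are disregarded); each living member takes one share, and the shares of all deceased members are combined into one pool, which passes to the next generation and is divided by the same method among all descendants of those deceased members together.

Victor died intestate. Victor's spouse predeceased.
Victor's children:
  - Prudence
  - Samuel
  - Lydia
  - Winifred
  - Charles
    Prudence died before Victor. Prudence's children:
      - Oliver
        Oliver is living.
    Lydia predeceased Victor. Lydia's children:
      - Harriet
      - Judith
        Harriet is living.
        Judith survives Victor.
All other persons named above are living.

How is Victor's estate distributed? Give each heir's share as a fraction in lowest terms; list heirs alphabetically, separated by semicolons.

There is no surviving spouse, so the entire estate passes to Victor's descendants per capita at each generation.
At generation 1 (Prudence, Samuel, Lydia, Winifred, Charles) there are 5 shares of (1)/5 = 1/5 each.
Living: Samuel, Winifred, and Charles — each takes 1/5.
Deceased: Prudence and Lydia. Their combined 2/5 is pooled and carried to generation 2.
At generation 2 (Oliver, Harriet, Judith) there are 3 shares of (2/5)/3 = 2/15 each.
Living: Oliver, Harriet, and Judith — each takes 2/15.

Charles 1/5; Harriet 2/15; Judith 2/15; Oliver 2/15; Samuel 1/5; Winifred 1/5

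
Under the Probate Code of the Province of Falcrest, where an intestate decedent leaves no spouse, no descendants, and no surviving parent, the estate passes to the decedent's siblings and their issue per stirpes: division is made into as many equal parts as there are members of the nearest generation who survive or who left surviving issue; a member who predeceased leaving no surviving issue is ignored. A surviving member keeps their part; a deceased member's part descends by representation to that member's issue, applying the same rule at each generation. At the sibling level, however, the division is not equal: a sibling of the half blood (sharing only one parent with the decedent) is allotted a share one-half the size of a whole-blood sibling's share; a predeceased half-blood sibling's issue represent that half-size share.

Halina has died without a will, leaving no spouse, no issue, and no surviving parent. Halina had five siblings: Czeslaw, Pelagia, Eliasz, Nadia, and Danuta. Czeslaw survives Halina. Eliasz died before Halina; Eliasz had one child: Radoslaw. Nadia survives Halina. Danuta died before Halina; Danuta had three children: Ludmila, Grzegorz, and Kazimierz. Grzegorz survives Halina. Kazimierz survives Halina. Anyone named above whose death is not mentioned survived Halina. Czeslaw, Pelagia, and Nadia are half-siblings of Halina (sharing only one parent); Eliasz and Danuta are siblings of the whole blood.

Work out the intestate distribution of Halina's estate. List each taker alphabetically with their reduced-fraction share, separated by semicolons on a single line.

Czeslaw 1/7; Grzegorz 2/21; Kazimierz 2/21; Ludmila 2/21; Nadia 1/7; Pelagia 1/7; Radoslaw 2/7

No spouse, descendants, or parent survives, so the estate passes to Halina's siblings per stirpes.
Half-blood siblings count for one-half the weight of whole-blood siblings at the initial division.
Dividing 1 in proportion to weights (total weight 7/2): Czeslaw (weight 1/2) → 1/7; Pelagia (weight 1/2) → 1/7; Eliasz (weight 1) → 2/7; Nadia (weight 1/2) → 1/7; Danuta (weight 1) → 2/7.
Czeslaw is living and takes 1/7.
Pelagia is living and takes 1/7.
Eliasz predeceased; the 2/7 allotted to Eliasz's branch passes to Eliasz's issue by representation.
Radoslaw is the sole taker at this level and receives the full 2/7.
Nadia is living and takes 1/7.
Danuta predeceased; the 2/7 allotted to Danuta's branch passes to Danuta's issue by representation.
The 2/7 is divided into 3 equal shares of 2/21 among Ludmila, Grzegorz, Kazimierz.
Ludmila is living and takes 2/21.
Grzegorz is living and takes 2/21.
Kazimierz is living and takes 2/21.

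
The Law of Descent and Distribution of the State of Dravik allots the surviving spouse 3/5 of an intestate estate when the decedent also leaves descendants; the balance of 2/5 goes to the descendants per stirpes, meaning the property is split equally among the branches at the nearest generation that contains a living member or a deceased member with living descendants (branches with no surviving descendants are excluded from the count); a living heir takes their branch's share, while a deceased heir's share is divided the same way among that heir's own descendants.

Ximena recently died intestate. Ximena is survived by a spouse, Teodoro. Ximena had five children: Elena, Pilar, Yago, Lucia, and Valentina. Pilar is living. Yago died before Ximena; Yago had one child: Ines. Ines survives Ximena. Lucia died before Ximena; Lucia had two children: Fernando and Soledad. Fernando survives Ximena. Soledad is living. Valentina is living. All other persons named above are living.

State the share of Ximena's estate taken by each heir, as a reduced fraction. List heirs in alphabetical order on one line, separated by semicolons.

Elena 2/25; Fernando 1/25; Ines 2/25; Pilar 2/25; Soledad 1/25; Teodoro 3/5; Valentina 2/25

Teodoro, as surviving spouse, takes 3/5.
The remaining 2/5 passes to Ximena's descendants per stirpes.
The 2/5 is divided into 5 equal shares of 2/25 among Elena, Pilar, Yago, Lucia, Valentina.
Elena is living and takes 2/25.
Pilar is living and takes 2/25.
Yago predeceased; the 2/25 allotted to Yago's branch passes to Yago's issue by representation.
Ines is the sole taker at this level and receives the full 2/25.
Lucia predeceased; the 2/25 allotted to Lucia's branch passes to Lucia's issue by representation.
The 2/25 is divided into 2 equal shares of 1/25 among Fernando, Soledad.
Fernando is living and takes 1/25.
Soledad is living and takes 1/25.
Valentina is living and takes 2/25.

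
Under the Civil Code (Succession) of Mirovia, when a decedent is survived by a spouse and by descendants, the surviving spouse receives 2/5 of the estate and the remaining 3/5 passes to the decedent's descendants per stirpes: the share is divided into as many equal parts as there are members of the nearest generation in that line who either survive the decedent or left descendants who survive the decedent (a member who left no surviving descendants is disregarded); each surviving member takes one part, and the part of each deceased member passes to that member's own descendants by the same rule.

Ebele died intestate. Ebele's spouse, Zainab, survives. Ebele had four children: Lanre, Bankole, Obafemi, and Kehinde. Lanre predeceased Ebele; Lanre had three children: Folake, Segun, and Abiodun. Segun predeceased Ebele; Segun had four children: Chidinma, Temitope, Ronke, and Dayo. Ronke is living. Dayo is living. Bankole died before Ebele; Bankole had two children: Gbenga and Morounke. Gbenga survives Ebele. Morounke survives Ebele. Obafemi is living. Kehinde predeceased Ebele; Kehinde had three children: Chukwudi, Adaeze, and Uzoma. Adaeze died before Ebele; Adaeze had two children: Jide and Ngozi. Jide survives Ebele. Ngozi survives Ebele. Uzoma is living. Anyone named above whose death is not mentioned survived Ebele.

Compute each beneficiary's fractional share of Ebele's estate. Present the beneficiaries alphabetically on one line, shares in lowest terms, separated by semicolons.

Abiodun 1/20; Chidinma 1/80; Chukwudi 1/20; Dayo 1/80; Folake 1/20; Gbenga 3/40; Jide 1/40; Morounke 3/40; Ngozi 1/40; Obafemi 3/20; Ronke 1/80; Temitope 1/80; Uzoma 1/20; Zainab 2/5

Zainab, as surviving spouse, takes 2/5.
The remaining 3/5 passes to Ebele's descendants per stirpes.
The 3/5 is divided into 4 equal shares of 3/20 among Lanre, Bankole, Obafemi, Kehinde.
Lanre predeceased; the 3/20 allotted to Lanre's branch passes to Lanre's issue by representation.
The 3/20 is divided into 3 equal shares of 1/20 among Folake, Segun, Abiodun.
Folake is living and takes 1/20.
Segun predeceased; the 1/20 allotted to Segun's branch passes to Segun's issue by representation.
The 1/20 is divided into 4 equal shares of 1/80 among Chidinma, Temitope, Ronke, Dayo.
Chidinma is living and takes 1/80.
Temitope is living and takes 1/80.
Ronke is living and takes 1/80.
Dayo is living and takes 1/80.
Abiodun is living and takes 1/20.
Bankole predeceased; the 3/20 allotted to Bankole's branch passes to Bankole's issue by representation.
The 3/20 is divided into 2 equal shares of 3/40 among Gbenga, Morounke.
Gbenga is living and takes 3/40.
Morounke is living and takes 3/40.
Obafemi is living and takes 3/20.
Kehinde predeceased; the 3/20 allotted to Kehinde's branch passes to Kehinde's issue by representation.
The 3/20 is divided into 3 equal shares of 1/20 among Chukwudi, Adaeze, Uzoma.
Chukwudi is living and takes 1/20.
Adaeze predeceased; the 1/20 allotted to Adaeze's branch passes to Adaeze's issue by representation.
The 1/20 is divided into 2 equal shares of 1/40 among Jide, Ngozi.
Jide is living and takes 1/40.
Ngozi is living and takes 1/40.
Uzoma is living and takes 1/20.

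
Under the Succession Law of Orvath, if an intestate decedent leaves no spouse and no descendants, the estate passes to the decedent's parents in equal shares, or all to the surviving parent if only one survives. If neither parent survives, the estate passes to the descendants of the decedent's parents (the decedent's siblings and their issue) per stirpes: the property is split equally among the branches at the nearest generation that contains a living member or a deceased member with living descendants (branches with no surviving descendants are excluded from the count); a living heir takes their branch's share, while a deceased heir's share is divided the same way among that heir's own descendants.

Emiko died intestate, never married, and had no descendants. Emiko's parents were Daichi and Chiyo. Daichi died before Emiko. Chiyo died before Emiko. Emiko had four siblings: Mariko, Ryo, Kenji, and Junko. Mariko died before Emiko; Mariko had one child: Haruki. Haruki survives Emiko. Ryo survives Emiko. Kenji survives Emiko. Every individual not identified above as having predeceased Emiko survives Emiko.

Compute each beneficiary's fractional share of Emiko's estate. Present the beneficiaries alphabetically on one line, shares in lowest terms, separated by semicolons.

Neither parent survives and there are no descendants, so the estate passes to Emiko's siblings and their issue per stirpes.
The estate is divided into 4 equal shares of 1/4 among Mariko, Ryo, Kenji, Junko.
Mariko predeceased; the 1/4 allotted to Mariko's branch passes to Mariko's issue by representation.
Haruki is the sole taker at this level and receives the full 1/4.
Ryo is living and takes 1/4.
Kenji is living and takes 1/4.
Junko is living and takes 1/4.

Haruki 1/4; Junko 1/4; Kenji 1/4; Ryo 1/4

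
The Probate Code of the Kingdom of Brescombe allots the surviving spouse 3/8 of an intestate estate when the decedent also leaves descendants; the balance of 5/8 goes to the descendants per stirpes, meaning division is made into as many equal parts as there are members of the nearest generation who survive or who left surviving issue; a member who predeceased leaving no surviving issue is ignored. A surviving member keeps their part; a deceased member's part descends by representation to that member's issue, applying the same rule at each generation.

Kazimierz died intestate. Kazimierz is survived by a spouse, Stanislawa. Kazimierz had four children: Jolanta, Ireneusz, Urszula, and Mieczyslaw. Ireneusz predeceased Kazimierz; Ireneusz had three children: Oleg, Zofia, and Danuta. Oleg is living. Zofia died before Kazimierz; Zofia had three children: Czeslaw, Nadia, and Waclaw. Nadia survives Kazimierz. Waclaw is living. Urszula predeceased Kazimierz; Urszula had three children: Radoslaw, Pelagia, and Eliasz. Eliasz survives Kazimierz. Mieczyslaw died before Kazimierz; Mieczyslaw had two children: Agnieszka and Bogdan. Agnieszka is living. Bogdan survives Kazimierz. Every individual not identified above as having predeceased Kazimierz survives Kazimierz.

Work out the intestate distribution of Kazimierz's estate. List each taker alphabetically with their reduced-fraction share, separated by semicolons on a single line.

Stanislawa, as surviving spouse, takes 3/8.
The remaining 5/8 passes to Kazimierz's descendants per stirpes.
The 5/8 is divided into 4 equal shares of 5/32 among Jolanta, Ireneusz, Urszula, Mieczyslaw.
Jolanta is living and takes 5/32.
Ireneusz predeceased; the 5/32 allotted to Ireneusz's branch passes to Ireneusz's issue by representation.
The 5/32 is divided into 3 equal shares of 5/96 among Oleg, Zofia, Danuta.
Oleg is living and takes 5/96.
Zofia predeceased; the 5/96 allotted to Zofia's branch passes to Zofia's issue by representation.
The 5/96 is divided into 3 equal shares of 5/288 among Czeslaw, Nadia, Waclaw.
Czeslaw is living and takes 5/288.
Nadia is living and takes 5/288.
Waclaw is living and takes 5/288.
Danuta is living and takes 5/96.
Urszula predeceased; the 5/32 allotted to Urszula's branch passes to Urszula's issue by representation.
The 5/32 is divided into 3 equal shares of 5/96 among Radoslaw, Pelagia, Eliasz.
Radoslaw is living and takes 5/96.
Pelagia is living and takes 5/96.
Eliasz is living and takes 5/96.
Mieczyslaw predeceased; the 5/32 allotted to Mieczyslaw's branch passes to Mieczyslaw's issue by representation.
The 5/32 is divided into 2 equal shares of 5/64 among Agnieszka, Bogdan.
Agnieszka is living and takes 5/64.
Bogdan is living and takes 5/64.

Agnieszka 5/64; Bogdan 5/64; Czeslaw 5/288; Danuta 5/96; Eliasz 5/96; Jolanta 5/32; Nadia 5/288; Oleg 5/96; Pelagia 5/96; Radoslaw 5/96; Stanislawa 3/8; Waclaw 5/288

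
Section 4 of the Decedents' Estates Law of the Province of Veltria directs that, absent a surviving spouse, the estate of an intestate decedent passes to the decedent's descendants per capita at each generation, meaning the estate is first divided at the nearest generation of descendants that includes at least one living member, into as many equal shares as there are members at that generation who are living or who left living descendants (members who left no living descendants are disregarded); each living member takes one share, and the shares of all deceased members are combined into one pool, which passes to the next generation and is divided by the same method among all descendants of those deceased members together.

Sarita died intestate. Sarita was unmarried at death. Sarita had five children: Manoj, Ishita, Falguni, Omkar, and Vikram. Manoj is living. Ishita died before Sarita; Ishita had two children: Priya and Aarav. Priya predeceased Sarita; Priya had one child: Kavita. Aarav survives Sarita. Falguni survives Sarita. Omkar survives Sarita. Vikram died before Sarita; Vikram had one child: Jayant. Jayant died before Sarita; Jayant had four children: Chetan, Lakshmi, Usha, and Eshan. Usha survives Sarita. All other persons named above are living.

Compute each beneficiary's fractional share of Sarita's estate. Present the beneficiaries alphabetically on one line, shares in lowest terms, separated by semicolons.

There is no surviving spouse, so the entire estate passes to Sarita's descendants per capita at each generation.
At generation 1 (Manoj, Ishita, Falguni, Omkar, Vikram) there are 5 shares of (1)/5 = 1/5 each.
Living: Manoj, Falguni, and Omkar — each takes 1/5.
Deceased: Ishita and Vikram. Their combined 2/5 is pooled and carried to generation 2.
At generation 2 (Priya, Aarav, Jayant) there are 3 shares of (2/5)/3 = 2/15 each.
Living: Aarav — each takes 2/15.
Deceased: Priya and Jayant. Their combined 4/15 is pooled and carried to generation 3.
At generation 3 (Kavita, Chetan, Lakshmi, Usha, Eshan) there are 5 shares of (4/15)/5 = 4/75 each.
Living: Kavita, Chetan, Lakshmi, Usha, and Eshan — each takes 4/75.

Aarav 2/15; Chetan 4/75; Eshan 4/75; Falguni 1/5; Kavita 4/75; Lakshmi 4/75; Manoj 1/5; Omkar 1/5; Usha 4/75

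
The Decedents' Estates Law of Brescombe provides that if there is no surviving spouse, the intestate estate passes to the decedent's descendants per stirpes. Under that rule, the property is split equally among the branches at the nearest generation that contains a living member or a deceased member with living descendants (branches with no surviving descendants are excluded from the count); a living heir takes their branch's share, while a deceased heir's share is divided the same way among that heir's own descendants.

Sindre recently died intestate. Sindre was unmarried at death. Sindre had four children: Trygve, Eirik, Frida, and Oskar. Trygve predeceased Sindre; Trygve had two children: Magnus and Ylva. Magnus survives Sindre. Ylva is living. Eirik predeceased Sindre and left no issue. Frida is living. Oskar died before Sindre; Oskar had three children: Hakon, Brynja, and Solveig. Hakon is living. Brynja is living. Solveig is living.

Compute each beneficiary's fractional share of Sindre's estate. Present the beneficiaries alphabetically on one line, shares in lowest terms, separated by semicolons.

There is no surviving spouse, so the entire estate passes to Sindre's descendants per stirpes.
Eirik left no surviving issue, so that branch lapses and is disregarded.
The estate is divided into 3 equal shares of 1/3 among Trygve, Frida, Oskar.
Trygve predeceased; the 1/3 allotted to Trygve's branch passes to Trygve's issue by representation.
The 1/3 is divided into 2 equal shares of 1/6 among Magnus, Ylva.
Magnus is living and takes 1/6.
Ylva is living and takes 1/6.
Frida is living and takes 1/3.
Oskar predeceased; the 1/3 allotted to Oskar's branch passes to Oskar's issue by representation.
The 1/3 is divided into 3 equal shares of 1/9 among Hakon, Brynja, Solveig.
Hakon is living and takes 1/9.
Brynja is living and takes 1/9.
Solveig is living and takes 1/9.

Brynja 1/9; Frida 1/3; Hakon 1/9; Magnus 1/6; Solveig 1/9; Ylva 1/6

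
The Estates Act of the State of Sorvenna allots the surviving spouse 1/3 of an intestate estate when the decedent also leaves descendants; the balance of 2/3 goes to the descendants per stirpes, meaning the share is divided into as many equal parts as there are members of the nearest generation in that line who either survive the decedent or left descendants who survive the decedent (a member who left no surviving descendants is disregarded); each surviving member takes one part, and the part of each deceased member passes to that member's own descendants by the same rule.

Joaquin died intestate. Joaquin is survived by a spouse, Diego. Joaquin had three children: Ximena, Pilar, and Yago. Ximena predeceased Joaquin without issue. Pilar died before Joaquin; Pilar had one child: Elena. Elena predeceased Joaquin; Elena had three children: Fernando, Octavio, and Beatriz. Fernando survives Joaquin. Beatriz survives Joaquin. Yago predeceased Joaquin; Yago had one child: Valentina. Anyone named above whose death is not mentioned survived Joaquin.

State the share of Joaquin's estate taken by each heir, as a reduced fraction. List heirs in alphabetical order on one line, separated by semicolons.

Diego, as surviving spouse, takes 1/3.
The remaining 2/3 passes to Joaquin's descendants per stirpes.
Ximena left no surviving issue, so that branch lapses and is disregarded.
The 2/3 is divided into 2 equal shares of 1/3 among Pilar, Yago.
Pilar predeceased; the 1/3 allotted to Pilar's branch passes to Pilar's issue by representation.
Elena's line is the sole branch at this level, so the full 1/3 passes to Elena's issue by representation.
The 1/3 is divided into 3 equal shares of 1/9 among Fernando, Octavio, Beatriz.
Fernando is living and takes 1/9.
Octavio is living and takes 1/9.
Beatriz is living and takes 1/9.
Yago predeceased; the 1/3 allotted to Yago's branch passes to Yago's issue by representation.
Valentina is the sole taker at this level and receives the full 1/3.

Beatriz 1/9; Diego 1/3; Fernando 1/9; Octavio 1/9; Valentina 1/3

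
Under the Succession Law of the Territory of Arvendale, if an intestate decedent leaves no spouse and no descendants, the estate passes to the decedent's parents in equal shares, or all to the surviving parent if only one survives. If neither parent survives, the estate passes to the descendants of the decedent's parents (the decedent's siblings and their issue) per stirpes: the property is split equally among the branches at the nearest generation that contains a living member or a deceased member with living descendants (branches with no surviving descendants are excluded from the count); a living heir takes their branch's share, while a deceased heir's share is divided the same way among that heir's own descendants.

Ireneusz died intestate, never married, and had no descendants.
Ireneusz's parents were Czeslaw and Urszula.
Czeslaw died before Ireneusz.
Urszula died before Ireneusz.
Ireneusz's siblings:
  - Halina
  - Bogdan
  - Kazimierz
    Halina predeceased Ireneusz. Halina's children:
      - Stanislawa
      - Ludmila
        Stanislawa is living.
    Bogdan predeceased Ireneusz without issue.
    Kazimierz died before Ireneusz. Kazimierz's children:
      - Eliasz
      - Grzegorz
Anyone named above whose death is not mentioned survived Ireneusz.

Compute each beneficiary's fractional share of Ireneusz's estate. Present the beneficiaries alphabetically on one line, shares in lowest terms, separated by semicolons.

Neither parent survives and there are no descendants, so the estate passes to Ireneusz's siblings and their issue per stirpes.
Bogdan left no surviving issue, so that branch lapses and is disregarded.
The estate is divided into 2 equal shares of 1/2 among Halina, Kazimierz.
Halina predeceased; the 1/2 allotted to Halina's branch passes to Halina's issue by representation.
The 1/2 is divided into 2 equal shares of 1/4 among Stanislawa, Ludmila.
Stanislawa is living and takes 1/4.
Ludmila is living and takes 1/4.
Kazimierz predeceased; the 1/2 allotted to Kazimierz's branch passes to Kazimierz's issue by representation.
The 1/2 is divided into 2 equal shares of 1/4 among Eliasz, Grzegorz.
Eliasz is living and takes 1/4.
Grzegorz is living and takes 1/4.

Eliasz 1/4; Grzegorz 1/4; Ludmila 1/4; Stanislawa 1/4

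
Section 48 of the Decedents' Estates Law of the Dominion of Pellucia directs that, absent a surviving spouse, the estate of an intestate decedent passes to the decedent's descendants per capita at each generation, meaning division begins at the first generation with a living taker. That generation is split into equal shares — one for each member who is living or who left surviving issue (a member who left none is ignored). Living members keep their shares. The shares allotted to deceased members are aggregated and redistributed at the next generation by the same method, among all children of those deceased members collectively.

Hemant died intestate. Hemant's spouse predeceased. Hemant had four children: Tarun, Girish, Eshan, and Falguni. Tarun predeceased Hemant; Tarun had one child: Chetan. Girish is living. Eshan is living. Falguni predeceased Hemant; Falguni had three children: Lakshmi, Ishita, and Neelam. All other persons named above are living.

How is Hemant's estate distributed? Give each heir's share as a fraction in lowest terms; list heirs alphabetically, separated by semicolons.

There is no surviving spouse, so the entire estate passes to Hemant's descendants per capita at each generation.
At generation 1 (Tarun, Girish, Eshan, Falguni) there are 4 shares of (1)/4 = 1/4 each.
Living: Girish and Eshan — each takes 1/4.
Deceased: Tarun and Falguni. Their combined 1/2 is pooled and carried to generation 2.
At generation 2 (Chetan, Lakshmi, Ishita, Neelam) there are 4 shares of (1/2)/4 = 1/8 each.
Living: Chetan, Lakshmi, Ishita, and Neelam — each takes 1/8.

Chetan 1/8; Eshan 1/4; Girish 1/4; Ishita 1/8; Lakshmi 1/8; Neelam 1/8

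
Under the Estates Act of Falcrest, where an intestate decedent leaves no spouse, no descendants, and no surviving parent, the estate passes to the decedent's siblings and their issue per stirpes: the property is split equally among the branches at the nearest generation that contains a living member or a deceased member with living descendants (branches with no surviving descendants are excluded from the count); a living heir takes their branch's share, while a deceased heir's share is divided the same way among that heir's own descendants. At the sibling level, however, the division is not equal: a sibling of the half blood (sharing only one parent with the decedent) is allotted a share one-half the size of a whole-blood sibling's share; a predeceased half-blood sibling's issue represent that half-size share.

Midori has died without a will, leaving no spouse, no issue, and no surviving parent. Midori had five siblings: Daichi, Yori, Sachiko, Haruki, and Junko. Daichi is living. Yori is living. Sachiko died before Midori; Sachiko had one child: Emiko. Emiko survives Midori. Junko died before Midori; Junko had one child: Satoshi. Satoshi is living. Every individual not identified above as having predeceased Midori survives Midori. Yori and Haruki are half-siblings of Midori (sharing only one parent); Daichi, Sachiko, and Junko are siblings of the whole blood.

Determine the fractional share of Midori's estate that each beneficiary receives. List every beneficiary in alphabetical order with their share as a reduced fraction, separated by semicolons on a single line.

No spouse, descendants, or parent survives, so the estate passes to Midori's siblings per stirpes.
Half-blood siblings count for one-half the weight of whole-blood siblings at the initial division.
Dividing 1 in proportion to weights (total weight 4): Daichi (weight 1) → 1/4; Yori (weight 1/2) → 1/8; Sachiko (weight 1) → 1/4; Haruki (weight 1/2) → 1/8; Junko (weight 1) → 1/4.
Daichi is living and takes 1/4.
Yori is living and takes 1/8.
Sachiko predeceased; the 1/4 allotted to Sachiko's branch passes to Sachiko's issue by representation.
Emiko is the sole taker at this level and receives the full 1/4.
Haruki is living and takes 1/8.
Junko predeceased; the 1/4 allotted to Junko's branch passes to Junko's issue by representation.
Satoshi is the sole taker at this level and receives the full 1/4.

Daichi 1/4; Emiko 1/4; Haruki 1/8; Satoshi 1/4; Yori 1/8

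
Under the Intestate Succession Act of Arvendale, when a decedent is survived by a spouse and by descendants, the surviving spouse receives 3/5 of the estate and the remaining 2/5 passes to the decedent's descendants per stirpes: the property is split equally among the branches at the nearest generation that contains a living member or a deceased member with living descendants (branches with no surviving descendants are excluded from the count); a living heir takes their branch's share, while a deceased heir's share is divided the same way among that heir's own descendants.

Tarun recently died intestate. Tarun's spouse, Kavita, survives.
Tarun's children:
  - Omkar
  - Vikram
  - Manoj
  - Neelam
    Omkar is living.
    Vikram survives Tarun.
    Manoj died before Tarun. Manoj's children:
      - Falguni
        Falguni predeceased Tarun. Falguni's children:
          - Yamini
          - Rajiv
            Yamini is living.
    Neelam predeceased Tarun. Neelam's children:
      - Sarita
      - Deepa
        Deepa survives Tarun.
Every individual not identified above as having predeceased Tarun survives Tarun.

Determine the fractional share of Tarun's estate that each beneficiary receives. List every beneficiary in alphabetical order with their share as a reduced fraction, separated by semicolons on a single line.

Deepa 1/20; Kavita 3/5; Omkar 1/10; Rajiv 1/20; Sarita 1/20; Vikram 1/10; Yamini 1/20

Kavita, as surviving spouse, takes 3/5.
The remaining 2/5 passes to Tarun's descendants per stirpes.
The 2/5 is divided into 4 equal shares of 1/10 among Omkar, Vikram, Manoj, Neelam.
Omkar is living and takes 1/10.
Vikram is living and takes 1/10.
Manoj predeceased; the 1/10 allotted to Manoj's branch passes to Manoj's issue by representation.
Falguni's line is the sole branch at this level, so the full 1/10 passes to Falguni's issue by representation.
The 1/10 is divided into 2 equal shares of 1/20 among Yamini, Rajiv.
Yamini is living and takes 1/20.
Rajiv is living and takes 1/20.
Neelam predeceased; the 1/10 allotted to Neelam's branch passes to Neelam's issue by representation.
The 1/10 is divided into 2 equal shares of 1/20 among Sarita, Deepa.
Sarita is living and takes 1/20.
Deepa is living and takes 1/20.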